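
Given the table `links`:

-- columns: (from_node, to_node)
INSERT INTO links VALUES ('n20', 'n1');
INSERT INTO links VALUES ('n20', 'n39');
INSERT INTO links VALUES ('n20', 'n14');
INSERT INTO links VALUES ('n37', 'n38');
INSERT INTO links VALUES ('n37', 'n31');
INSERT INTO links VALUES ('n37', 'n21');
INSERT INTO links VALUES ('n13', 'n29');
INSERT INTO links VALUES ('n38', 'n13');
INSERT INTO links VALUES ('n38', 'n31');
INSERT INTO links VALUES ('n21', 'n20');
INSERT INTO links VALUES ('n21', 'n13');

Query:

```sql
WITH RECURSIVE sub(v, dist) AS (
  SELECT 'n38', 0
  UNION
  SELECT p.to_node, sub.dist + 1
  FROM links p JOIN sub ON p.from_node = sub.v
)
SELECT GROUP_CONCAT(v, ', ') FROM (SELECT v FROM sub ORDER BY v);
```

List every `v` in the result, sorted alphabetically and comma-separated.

Base: (n38, dist=0).
Iteration 1: edges from {n38} -> (n13, dist=1), (n31, dist=1).
Iteration 2: edges from {n13,n31} -> (n29, dist=2).
Iteration 3: no outgoing edges from {n29}; recursion stops.

n13, n29, n31, n38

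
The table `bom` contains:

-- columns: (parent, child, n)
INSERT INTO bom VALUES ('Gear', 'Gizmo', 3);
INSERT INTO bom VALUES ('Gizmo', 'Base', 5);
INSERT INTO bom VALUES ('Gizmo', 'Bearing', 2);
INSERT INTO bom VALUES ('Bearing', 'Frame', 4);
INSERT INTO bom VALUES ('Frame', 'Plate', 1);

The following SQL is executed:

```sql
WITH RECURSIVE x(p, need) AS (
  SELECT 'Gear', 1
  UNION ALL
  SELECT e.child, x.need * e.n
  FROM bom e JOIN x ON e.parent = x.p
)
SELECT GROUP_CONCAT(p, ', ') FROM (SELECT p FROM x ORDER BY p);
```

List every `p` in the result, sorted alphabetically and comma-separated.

Base: (Gear, need=1).
Iteration 1: components of {Gear} -> Gizmo = 1*3 = 3.
Iteration 2: components of {Gizmo} -> Base = 3*5 = 15, Bearing = 3*2 = 6.
Iteration 3: components of {Base,Bearing} -> Frame = 6*4 = 24.
Iteration 4: components of {Frame} -> Plate = 24*1 = 24.
Iteration 5: no further components; recursion stops.

Base, Bearing, Frame, Gear, Gizmo, Plate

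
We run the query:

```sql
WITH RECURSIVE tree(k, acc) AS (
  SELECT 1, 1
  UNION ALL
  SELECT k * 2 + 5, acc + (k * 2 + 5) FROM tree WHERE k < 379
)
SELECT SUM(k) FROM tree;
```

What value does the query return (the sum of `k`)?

Base: k=1, acc=1.
Iteration 1: 1 < 379 holds -> k = 1 * 2 + 5 = 7, acc = 1 + 7 = 8.
Iteration 2: 7 < 379 holds -> k = 7 * 2 + 5 = 19, acc = 8 + 19 = 27.
Iteration 3: 19 < 379 holds -> k = 19 * 2 + 5 = 43, acc = 27 + 43 = 70.
Iteration 4: 43 < 379 holds -> k = 43 * 2 + 5 = 91, acc = 70 + 91 = 161.
Iteration 5: 91 < 379 holds -> k = 91 * 2 + 5 = 187, acc = 161 + 187 = 348.
Iteration 6: 187 < 379 holds -> k = 187 * 2 + 5 = 379, acc = 348 + 379 = 727.
Iteration 7: 379 < 379 fails; recursion stops.
SUM(k) = 1 + 7 + 19 + 43 + 91 + 187 + 379 = 727.

727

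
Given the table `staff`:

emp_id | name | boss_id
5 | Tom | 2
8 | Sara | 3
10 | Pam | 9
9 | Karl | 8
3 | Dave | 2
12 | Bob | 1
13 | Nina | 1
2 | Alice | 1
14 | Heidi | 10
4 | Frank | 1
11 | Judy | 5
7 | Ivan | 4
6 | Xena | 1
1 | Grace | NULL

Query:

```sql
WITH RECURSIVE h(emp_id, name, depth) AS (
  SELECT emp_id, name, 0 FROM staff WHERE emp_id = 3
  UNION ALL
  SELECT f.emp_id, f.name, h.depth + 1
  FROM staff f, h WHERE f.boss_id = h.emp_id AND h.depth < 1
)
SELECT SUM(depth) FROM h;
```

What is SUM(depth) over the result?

1

Base: emp_id=3 (Dave) at depth 0.
Iteration 1: rows with boss_id in {3} -> Sara (id 8, depth 1).
Iteration 2: depth < 1 fails for all current rows; recursion stops.
SUM(depth) = 0 + 1 = 1.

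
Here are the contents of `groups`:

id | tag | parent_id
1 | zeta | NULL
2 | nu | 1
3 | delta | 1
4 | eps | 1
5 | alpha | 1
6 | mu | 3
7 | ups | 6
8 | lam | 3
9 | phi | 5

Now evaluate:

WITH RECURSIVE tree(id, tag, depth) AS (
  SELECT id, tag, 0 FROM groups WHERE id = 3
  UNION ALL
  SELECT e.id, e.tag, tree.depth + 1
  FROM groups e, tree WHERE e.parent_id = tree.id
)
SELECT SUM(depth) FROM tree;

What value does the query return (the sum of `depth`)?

Base: id=3 (delta) at depth 0.
Iteration 1: rows with parent_id in {3} -> mu (id 6, depth 1), lam (id 8, depth 1).
Iteration 2: rows with parent_id in {6,8} -> ups (id 7, depth 2).
Iteration 3: no rows with parent_id in {7}; recursion stops.
SUM(depth) = 0 + 1 + 1 + 2 = 4.

4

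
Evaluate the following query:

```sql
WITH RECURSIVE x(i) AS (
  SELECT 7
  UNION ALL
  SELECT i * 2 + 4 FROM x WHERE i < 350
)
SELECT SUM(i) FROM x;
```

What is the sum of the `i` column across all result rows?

1369

Base: i=7.
Iteration 1: 7 < 350 holds -> i = 7 * 2 + 4 = 18.
Iteration 2: 18 < 350 holds -> i = 18 * 2 + 4 = 40.
Iteration 3: 40 < 350 holds -> i = 40 * 2 + 4 = 84.
Iteration 4: 84 < 350 holds -> i = 84 * 2 + 4 = 172.
Iteration 5: 172 < 350 holds -> i = 172 * 2 + 4 = 348.
Iteration 6: 348 < 350 holds -> i = 348 * 2 + 4 = 700.
Iteration 7: 700 < 350 fails; recursion stops.
SUM(i) = 7 + 18 + 40 + 84 + 172 + 348 + 700 = 1369.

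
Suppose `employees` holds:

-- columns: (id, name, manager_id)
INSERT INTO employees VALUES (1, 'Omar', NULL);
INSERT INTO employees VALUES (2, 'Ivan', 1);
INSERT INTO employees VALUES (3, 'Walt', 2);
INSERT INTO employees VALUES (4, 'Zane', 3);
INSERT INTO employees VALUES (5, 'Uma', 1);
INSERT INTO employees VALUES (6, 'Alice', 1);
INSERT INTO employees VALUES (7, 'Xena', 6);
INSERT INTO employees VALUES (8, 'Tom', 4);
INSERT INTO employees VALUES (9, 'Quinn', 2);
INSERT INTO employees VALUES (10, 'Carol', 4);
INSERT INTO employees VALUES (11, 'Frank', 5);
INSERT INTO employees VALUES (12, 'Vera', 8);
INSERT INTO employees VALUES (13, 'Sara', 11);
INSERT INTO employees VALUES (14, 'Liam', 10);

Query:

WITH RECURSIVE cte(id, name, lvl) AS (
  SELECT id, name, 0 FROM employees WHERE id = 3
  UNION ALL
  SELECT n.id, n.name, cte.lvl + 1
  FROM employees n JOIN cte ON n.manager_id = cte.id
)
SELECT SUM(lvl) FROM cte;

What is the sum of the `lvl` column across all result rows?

Base: id=3 (Walt) at lvl 0.
Iteration 1: rows with manager_id in {3} -> Zane (id 4, lvl 1).
Iteration 2: rows with manager_id in {4} -> Tom (id 8, lvl 2), Carol (id 10, lvl 2).
Iteration 3: rows with manager_id in {8,10} -> Vera (id 12, lvl 3), Liam (id 14, lvl 3).
Iteration 4: no rows with manager_id in {12,14}; recursion stops.
SUM(lvl) = 0 + 1 + 2 + 2 + 3 + 3 = 11.

11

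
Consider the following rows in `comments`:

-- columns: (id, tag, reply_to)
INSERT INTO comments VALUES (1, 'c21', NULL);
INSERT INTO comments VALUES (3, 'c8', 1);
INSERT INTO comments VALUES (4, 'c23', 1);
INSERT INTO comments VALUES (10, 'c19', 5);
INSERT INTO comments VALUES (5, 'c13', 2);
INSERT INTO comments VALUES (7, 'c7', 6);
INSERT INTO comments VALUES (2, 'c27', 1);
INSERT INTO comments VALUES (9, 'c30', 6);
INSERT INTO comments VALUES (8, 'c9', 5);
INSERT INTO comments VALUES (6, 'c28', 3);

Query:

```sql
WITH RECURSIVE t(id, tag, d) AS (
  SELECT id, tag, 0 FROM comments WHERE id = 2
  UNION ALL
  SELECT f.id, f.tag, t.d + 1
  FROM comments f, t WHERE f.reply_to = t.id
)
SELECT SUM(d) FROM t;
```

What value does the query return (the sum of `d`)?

Base: id=2 (c27) at d 0.
Iteration 1: rows with reply_to in {2} -> c13 (id 5, d 1).
Iteration 2: rows with reply_to in {5} -> c9 (id 8, d 2), c19 (id 10, d 2).
Iteration 3: no rows with reply_to in {8,10}; recursion stops.
SUM(d) = 0 + 1 + 2 + 2 = 5.

5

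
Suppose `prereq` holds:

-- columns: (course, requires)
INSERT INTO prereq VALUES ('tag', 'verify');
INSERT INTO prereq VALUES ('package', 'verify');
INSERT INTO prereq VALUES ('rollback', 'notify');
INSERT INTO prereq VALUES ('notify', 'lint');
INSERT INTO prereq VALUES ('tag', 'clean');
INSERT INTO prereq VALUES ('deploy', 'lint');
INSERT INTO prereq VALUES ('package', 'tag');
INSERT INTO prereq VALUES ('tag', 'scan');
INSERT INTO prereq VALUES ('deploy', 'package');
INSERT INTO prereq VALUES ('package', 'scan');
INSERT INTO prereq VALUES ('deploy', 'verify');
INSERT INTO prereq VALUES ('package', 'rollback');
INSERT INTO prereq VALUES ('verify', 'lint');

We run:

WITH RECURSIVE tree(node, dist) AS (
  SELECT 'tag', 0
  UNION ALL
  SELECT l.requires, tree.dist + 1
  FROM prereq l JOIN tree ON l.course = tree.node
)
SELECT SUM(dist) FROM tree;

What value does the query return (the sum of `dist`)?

Base: (tag, dist=0).
Iteration 1: edges from {tag} -> (clean, dist=1), (scan, dist=1), (verify, dist=1).
Iteration 2: edges from {clean,scan,verify} -> (lint, dist=2).
Iteration 3: no outgoing edges from {lint}; recursion stops.
SUM(dist) = 0 + 1 + 1 + 1 + 2 = 5.

5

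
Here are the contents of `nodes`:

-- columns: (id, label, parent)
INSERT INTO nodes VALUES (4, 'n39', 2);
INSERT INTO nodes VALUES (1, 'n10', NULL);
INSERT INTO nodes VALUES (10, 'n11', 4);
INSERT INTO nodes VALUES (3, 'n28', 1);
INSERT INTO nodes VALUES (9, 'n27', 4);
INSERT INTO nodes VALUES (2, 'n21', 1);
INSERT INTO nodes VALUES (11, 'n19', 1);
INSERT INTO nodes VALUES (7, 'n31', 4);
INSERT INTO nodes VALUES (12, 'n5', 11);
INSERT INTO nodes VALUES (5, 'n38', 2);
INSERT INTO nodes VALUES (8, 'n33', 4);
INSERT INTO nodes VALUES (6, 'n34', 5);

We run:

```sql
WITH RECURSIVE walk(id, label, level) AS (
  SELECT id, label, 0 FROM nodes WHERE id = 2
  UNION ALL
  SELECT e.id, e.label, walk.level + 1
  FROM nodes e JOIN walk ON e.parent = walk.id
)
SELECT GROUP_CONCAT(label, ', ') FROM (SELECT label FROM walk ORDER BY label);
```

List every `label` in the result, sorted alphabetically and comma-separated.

n11, n21, n27, n31, n33, n34, n38, n39

Base: id=2 (n21) at level 0.
Iteration 1: rows with parent in {2} -> n39 (id 4, level 1), n38 (id 5, level 1).
Iteration 2: rows with parent in {4,5} -> n34 (id 6, level 2), n31 (id 7, level 2), n33 (id 8, level 2), n27 (id 9, level 2), n11 (id 10, level 2).
Iteration 3: no rows with parent in {6,7,8,9,10}; recursion stops.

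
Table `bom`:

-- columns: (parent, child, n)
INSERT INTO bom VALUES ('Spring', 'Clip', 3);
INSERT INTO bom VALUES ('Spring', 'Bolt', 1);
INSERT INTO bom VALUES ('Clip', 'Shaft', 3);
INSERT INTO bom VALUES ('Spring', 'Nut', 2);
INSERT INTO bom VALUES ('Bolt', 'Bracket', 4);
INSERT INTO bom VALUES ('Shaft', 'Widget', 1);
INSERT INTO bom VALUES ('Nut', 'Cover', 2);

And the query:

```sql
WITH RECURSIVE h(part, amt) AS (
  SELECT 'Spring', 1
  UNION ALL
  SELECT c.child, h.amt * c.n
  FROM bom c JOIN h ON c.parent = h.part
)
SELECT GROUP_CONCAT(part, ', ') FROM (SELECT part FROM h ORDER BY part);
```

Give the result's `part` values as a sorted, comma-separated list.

Bolt, Bracket, Clip, Cover, Nut, Shaft, Spring, Widget

Base: (Spring, amt=1).
Iteration 1: components of {Spring} -> Bolt = 1*1 = 1, Clip = 1*3 = 3, Nut = 1*2 = 2.
Iteration 2: components of {Bolt,Clip,Nut} -> Bracket = 1*4 = 4, Cover = 2*2 = 4, Shaft = 3*3 = 9.
Iteration 3: components of {Bracket,Cover,Shaft} -> Widget = 9*1 = 9.
Iteration 4: no further components; recursion stops.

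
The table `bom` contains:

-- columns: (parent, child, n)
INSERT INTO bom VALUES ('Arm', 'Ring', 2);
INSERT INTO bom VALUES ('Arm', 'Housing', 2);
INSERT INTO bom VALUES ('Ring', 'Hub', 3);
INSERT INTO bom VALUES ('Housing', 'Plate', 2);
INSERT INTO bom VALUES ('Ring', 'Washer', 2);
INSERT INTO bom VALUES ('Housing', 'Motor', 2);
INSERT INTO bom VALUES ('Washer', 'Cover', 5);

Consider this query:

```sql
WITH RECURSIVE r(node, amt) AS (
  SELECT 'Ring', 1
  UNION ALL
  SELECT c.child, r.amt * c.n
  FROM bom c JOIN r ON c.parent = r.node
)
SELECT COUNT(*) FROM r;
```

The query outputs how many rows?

Base: (Ring, amt=1).
Iteration 1: components of {Ring} -> Hub = 1*3 = 3, Washer = 1*2 = 2.
Iteration 2: components of {Hub,Washer} -> Cover = 2*5 = 10.
Iteration 3: no further components; recursion stops.
Total rows emitted: 4.

4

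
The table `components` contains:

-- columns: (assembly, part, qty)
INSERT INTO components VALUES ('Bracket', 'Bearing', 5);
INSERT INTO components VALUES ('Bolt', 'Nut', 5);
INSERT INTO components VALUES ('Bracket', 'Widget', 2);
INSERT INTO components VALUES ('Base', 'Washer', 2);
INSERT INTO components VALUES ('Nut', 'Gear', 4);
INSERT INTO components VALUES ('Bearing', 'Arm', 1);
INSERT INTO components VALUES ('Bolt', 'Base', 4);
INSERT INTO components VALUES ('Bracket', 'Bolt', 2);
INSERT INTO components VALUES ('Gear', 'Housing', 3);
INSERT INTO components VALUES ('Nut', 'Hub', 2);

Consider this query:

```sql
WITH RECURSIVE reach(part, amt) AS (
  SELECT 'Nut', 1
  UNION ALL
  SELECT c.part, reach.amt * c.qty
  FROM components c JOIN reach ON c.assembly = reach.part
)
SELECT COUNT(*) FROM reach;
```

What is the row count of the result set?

Base: (Nut, amt=1).
Iteration 1: components of {Nut} -> Gear = 1*4 = 4, Hub = 1*2 = 2.
Iteration 2: components of {Gear,Hub} -> Housing = 4*3 = 12.
Iteration 3: no further components; recursion stops.
Total rows emitted: 4.

4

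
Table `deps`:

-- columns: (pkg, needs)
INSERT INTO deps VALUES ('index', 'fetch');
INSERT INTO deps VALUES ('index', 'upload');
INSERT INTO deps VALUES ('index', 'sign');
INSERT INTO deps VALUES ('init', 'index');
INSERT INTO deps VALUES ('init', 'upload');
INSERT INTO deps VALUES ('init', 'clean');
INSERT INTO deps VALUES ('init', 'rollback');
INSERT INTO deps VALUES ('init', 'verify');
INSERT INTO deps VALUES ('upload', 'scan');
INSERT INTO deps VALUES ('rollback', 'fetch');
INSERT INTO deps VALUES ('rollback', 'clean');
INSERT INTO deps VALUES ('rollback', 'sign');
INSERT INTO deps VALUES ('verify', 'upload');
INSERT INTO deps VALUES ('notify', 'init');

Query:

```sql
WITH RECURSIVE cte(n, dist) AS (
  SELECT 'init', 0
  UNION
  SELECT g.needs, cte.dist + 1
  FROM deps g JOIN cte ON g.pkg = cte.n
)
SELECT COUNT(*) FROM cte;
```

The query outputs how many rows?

12

Base: (init, dist=0).
Iteration 1: edges from {init} -> (clean, dist=1), (index, dist=1), (rollback, dist=1), (upload, dist=1), (verify, dist=1).
Iteration 2: edges from {clean,index,rollback,upload,verify} -> (clean, dist=2), (fetch, dist=2), (scan, dist=2), (sign, dist=2), (upload, dist=2). [UNION drops 3 duplicate row(s)]
Iteration 3: edges from {clean,fetch,scan,sign,upload} -> (scan, dist=3).
Iteration 4: no outgoing edges from {scan}; recursion stops.
Total rows emitted: 12.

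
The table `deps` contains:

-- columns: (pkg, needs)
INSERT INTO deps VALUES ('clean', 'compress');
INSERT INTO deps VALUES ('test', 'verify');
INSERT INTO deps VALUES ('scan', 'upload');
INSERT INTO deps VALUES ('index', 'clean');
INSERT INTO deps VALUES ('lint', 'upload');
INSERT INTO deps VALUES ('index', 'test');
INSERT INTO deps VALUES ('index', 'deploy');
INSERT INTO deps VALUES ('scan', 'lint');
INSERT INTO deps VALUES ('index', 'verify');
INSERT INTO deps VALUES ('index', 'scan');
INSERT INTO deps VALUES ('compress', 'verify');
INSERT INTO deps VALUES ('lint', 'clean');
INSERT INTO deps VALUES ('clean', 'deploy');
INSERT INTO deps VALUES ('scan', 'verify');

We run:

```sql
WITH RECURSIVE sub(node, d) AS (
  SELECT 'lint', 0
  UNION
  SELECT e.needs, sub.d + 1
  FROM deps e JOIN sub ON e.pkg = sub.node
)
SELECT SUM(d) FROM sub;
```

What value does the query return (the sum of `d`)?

9

Base: (lint, d=0).
Iteration 1: edges from {lint} -> (clean, d=1), (upload, d=1).
Iteration 2: edges from {clean,upload} -> (compress, d=2), (deploy, d=2).
Iteration 3: edges from {compress,deploy} -> (verify, d=3).
Iteration 4: no outgoing edges from {verify}; recursion stops.
SUM(d) = 0 + 1 + 1 + 2 + 2 + 3 = 9.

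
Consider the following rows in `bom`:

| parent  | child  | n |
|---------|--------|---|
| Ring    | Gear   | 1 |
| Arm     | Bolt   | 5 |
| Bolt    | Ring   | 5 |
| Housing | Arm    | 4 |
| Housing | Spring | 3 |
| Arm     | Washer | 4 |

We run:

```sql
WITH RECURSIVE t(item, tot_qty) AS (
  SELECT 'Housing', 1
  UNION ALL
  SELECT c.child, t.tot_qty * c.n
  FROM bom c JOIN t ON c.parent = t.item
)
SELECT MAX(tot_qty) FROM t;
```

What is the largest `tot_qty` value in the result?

Base: (Housing, tot_qty=1).
Iteration 1: components of {Housing} -> Arm = 1*4 = 4, Spring = 1*3 = 3.
Iteration 2: components of {Arm,Spring} -> Bolt = 4*5 = 20, Washer = 4*4 = 16.
Iteration 3: components of {Bolt,Washer} -> Ring = 20*5 = 100.
Iteration 4: components of {Ring} -> Gear = 100*1 = 100.
Iteration 5: no further components; recursion stops.
tot_qty values: 1, 4, 3, 20, 16, 100, 100; the maximum is 100.

100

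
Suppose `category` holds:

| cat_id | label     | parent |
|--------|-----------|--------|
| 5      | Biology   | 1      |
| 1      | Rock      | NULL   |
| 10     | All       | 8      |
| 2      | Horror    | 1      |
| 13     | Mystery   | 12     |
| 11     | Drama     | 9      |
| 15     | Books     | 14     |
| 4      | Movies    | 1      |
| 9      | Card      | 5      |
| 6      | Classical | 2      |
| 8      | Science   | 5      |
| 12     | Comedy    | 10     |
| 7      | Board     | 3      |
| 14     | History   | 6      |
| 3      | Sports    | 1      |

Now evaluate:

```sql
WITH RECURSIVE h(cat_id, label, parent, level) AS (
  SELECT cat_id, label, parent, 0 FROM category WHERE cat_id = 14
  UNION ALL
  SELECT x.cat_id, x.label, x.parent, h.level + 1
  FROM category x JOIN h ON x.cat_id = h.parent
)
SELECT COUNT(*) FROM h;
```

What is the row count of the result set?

Base: cat_id=14 (History), parent=6, level 0.
Iteration 1: join on cat_id=6 -> Classical (id 6, parent=2, level 1).
Iteration 2: join on cat_id=2 -> Horror (id 2, parent=1, level 2).
Iteration 3: join on cat_id=1 -> Rock (id 1, parent=NULL, level 3).
Iteration 4: parent is NULL; no match; recursion stops.
Total rows emitted: 4.

4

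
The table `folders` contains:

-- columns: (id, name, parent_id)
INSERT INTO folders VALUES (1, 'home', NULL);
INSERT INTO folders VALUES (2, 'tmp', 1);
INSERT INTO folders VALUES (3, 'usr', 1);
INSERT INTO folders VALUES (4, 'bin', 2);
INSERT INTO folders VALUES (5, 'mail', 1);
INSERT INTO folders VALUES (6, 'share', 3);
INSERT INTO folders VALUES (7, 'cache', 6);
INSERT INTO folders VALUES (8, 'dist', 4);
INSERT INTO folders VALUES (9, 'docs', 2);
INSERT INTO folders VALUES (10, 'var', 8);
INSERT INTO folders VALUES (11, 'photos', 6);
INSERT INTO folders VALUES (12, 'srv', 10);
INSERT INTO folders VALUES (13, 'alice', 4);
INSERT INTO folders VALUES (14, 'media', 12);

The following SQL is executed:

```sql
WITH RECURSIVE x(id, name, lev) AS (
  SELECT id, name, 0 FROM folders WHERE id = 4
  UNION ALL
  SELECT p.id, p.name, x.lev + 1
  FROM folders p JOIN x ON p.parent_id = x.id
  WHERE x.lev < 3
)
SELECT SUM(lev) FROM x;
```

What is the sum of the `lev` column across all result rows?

7

Base: id=4 (bin) at lev 0.
Iteration 1: rows with parent_id in {4} -> dist (id 8, lev 1), alice (id 13, lev 1).
Iteration 2: rows with parent_id in {8,13} -> var (id 10, lev 2).
Iteration 3: rows with parent_id in {10} -> srv (id 12, lev 3).
Iteration 4: lev < 3 fails for all current rows; recursion stops.
SUM(lev) = 0 + 1 + 1 + 2 + 3 = 7.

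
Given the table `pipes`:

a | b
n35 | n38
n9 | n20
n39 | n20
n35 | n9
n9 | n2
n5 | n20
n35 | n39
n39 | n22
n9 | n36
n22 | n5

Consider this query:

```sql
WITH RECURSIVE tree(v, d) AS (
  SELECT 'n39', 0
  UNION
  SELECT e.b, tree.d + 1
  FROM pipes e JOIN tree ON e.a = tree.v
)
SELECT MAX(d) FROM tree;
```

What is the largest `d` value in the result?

Base: (n39, d=0).
Iteration 1: edges from {n39} -> (n20, d=1), (n22, d=1).
Iteration 2: edges from {n20,n22} -> (n5, d=2).
Iteration 3: edges from {n5} -> (n20, d=3).
Iteration 4: no outgoing edges from {n20}; recursion stops.
d values: 0, 1, 1, 2, 3; the maximum is 3.

3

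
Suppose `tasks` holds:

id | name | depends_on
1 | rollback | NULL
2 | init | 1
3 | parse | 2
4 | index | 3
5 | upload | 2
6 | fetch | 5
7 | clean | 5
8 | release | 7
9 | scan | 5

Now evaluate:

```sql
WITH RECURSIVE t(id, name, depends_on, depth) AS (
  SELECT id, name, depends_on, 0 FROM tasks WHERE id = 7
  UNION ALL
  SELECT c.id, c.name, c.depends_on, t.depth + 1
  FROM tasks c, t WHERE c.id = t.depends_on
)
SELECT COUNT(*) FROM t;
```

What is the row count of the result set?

Base: id=7 (clean), depends_on=5, depth 0.
Iteration 1: join on id=5 -> upload (id 5, depends_on=2, depth 1).
Iteration 2: join on id=2 -> init (id 2, depends_on=1, depth 2).
Iteration 3: join on id=1 -> rollback (id 1, depends_on=NULL, depth 3).
Iteration 4: depends_on is NULL; no match; recursion stops.
Total rows emitted: 4.

4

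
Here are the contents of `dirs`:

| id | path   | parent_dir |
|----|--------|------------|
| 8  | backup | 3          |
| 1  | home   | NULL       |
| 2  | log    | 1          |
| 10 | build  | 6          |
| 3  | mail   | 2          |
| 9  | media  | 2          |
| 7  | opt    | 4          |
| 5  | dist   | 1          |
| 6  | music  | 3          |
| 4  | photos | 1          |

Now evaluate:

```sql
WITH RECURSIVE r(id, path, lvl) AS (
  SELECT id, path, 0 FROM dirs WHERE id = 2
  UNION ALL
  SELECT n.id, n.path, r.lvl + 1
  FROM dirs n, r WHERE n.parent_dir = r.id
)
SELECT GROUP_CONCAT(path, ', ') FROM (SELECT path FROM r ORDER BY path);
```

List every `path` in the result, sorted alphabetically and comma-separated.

Base: id=2 (log) at lvl 0.
Iteration 1: rows with parent_dir in {2} -> mail (id 3, lvl 1), media (id 9, lvl 1).
Iteration 2: rows with parent_dir in {3,9} -> music (id 6, lvl 2), backup (id 8, lvl 2).
Iteration 3: rows with parent_dir in {6,8} -> build (id 10, lvl 3).
Iteration 4: no rows with parent_dir in {10}; recursion stops.

backup, build, log, mail, media, music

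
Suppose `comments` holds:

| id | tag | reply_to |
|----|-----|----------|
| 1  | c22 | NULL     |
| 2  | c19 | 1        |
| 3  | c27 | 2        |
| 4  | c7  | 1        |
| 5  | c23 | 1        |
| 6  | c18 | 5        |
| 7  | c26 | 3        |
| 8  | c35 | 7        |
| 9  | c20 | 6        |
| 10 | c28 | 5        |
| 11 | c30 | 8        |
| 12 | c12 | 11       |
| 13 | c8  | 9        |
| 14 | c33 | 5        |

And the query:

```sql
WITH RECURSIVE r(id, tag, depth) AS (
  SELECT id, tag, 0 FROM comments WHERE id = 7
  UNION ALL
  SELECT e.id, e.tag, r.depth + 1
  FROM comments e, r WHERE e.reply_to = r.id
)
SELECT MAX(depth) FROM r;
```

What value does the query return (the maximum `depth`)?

Base: id=7 (c26) at depth 0.
Iteration 1: rows with reply_to in {7} -> c35 (id 8, depth 1).
Iteration 2: rows with reply_to in {8} -> c30 (id 11, depth 2).
Iteration 3: rows with reply_to in {11} -> c12 (id 12, depth 3).
Iteration 4: no rows with reply_to in {12}; recursion stops.
depth values: 0, 1, 2, 3; the maximum is 3.

3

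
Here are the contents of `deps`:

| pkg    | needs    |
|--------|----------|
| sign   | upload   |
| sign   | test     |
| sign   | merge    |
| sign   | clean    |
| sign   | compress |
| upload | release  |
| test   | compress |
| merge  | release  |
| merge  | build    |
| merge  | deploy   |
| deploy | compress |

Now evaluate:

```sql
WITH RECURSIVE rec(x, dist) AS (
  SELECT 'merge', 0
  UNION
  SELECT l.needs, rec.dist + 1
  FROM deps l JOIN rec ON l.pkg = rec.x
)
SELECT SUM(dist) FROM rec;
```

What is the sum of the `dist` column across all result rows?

Base: (merge, dist=0).
Iteration 1: edges from {merge} -> (build, dist=1), (deploy, dist=1), (release, dist=1).
Iteration 2: edges from {build,deploy,release} -> (compress, dist=2).
Iteration 3: no outgoing edges from {compress}; recursion stops.
SUM(dist) = 0 + 1 + 1 + 1 + 2 = 5.

5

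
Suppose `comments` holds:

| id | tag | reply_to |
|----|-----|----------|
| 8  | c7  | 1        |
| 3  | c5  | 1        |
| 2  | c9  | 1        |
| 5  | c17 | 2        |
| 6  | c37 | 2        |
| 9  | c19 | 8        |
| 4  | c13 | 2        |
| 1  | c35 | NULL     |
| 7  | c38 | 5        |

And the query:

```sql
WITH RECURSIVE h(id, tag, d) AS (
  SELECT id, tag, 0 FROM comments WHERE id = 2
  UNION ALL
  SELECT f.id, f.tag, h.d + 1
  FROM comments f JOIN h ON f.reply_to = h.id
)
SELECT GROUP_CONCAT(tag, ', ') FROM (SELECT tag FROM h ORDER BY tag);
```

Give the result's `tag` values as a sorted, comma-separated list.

c13, c17, c37, c38, c9

Base: id=2 (c9) at d 0.
Iteration 1: rows with reply_to in {2} -> c13 (id 4, d 1), c17 (id 5, d 1), c37 (id 6, d 1).
Iteration 2: rows with reply_to in {4,5,6} -> c38 (id 7, d 2).
Iteration 3: no rows with reply_to in {7}; recursion stops.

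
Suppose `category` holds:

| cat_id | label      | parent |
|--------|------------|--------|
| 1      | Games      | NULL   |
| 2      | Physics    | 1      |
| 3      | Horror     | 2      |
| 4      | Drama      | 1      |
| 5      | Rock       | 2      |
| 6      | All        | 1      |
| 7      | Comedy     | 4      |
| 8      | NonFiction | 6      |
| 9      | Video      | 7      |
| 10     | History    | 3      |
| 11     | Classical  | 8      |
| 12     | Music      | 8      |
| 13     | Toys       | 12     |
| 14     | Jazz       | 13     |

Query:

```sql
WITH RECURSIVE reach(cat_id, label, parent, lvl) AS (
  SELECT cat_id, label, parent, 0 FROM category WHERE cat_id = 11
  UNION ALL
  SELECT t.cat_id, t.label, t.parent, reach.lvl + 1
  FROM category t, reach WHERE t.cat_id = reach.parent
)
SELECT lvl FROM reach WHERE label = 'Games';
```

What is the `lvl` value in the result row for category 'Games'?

Base: cat_id=11 (Classical), parent=8, lvl 0.
Iteration 1: join on cat_id=8 -> NonFiction (id 8, parent=6, lvl 1).
Iteration 2: join on cat_id=6 -> All (id 6, parent=1, lvl 2).
Iteration 3: join on cat_id=1 -> Games (id 1, parent=NULL, lvl 3).
Iteration 4: parent is NULL; no match; recursion stops.

3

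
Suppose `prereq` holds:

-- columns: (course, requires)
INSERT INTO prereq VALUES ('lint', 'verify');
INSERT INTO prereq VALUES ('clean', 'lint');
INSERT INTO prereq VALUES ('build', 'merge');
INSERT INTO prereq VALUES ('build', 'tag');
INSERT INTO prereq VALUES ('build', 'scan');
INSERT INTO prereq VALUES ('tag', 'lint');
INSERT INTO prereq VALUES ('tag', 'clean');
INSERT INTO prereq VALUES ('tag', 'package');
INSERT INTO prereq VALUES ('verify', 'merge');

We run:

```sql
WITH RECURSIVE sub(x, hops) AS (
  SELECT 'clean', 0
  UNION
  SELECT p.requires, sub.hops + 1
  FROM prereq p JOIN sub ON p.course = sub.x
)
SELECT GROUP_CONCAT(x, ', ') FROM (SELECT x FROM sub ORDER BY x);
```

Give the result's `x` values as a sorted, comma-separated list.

Base: (clean, hops=0).
Iteration 1: edges from {clean} -> (lint, hops=1).
Iteration 2: edges from {lint} -> (verify, hops=2).
Iteration 3: edges from {verify} -> (merge, hops=3).
Iteration 4: no outgoing edges from {merge}; recursion stops.

clean, lint, merge, verify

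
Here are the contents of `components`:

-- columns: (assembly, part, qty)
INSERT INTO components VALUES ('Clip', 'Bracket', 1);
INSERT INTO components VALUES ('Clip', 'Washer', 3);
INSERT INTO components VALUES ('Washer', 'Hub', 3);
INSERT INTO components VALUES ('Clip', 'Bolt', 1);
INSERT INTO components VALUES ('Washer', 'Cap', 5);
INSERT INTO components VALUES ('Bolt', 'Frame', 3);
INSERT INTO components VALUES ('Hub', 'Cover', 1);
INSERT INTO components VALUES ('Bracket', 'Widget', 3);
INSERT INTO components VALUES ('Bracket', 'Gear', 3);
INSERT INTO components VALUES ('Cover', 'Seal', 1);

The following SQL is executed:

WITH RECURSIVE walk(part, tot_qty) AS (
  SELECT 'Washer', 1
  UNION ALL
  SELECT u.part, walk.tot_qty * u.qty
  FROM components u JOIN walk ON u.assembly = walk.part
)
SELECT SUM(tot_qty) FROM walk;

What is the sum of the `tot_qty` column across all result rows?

Base: (Washer, tot_qty=1).
Iteration 1: components of {Washer} -> Cap = 1*5 = 5, Hub = 1*3 = 3.
Iteration 2: components of {Cap,Hub} -> Cover = 3*1 = 3.
Iteration 3: components of {Cover} -> Seal = 3*1 = 3.
Iteration 4: no further components; recursion stops.
SUM(tot_qty) = 1 + 3 + 5 + 3 + 3 = 15.

15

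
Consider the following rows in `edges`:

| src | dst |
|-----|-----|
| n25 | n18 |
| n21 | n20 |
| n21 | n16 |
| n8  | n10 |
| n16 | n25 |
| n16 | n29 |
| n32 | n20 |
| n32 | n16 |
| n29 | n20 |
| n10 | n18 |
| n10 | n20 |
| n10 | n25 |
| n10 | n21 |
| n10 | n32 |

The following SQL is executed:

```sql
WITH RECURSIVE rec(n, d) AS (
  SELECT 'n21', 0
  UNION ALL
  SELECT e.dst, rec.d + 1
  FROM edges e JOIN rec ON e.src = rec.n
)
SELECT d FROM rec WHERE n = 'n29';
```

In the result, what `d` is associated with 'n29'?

Base: (n21, d=0).
Iteration 1: edges from {n21} -> (n16, d=1), (n20, d=1).
Iteration 2: edges from {n16,n20} -> (n25, d=2), (n29, d=2).
Iteration 3: edges from {n25,n29} -> (n18, d=3), (n20, d=3).
Iteration 4: no outgoing edges from {n18,n20}; recursion stops.

2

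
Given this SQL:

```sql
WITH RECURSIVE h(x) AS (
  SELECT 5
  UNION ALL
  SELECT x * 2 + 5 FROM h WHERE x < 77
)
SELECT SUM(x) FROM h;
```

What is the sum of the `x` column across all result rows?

Base: x=5.
Iteration 1: 5 < 77 holds -> x = 5 * 2 + 5 = 15.
Iteration 2: 15 < 77 holds -> x = 15 * 2 + 5 = 35.
Iteration 3: 35 < 77 holds -> x = 35 * 2 + 5 = 75.
Iteration 4: 75 < 77 holds -> x = 75 * 2 + 5 = 155.
Iteration 5: 155 < 77 fails; recursion stops.
SUM(x) = 5 + 15 + 35 + 75 + 155 = 285.

285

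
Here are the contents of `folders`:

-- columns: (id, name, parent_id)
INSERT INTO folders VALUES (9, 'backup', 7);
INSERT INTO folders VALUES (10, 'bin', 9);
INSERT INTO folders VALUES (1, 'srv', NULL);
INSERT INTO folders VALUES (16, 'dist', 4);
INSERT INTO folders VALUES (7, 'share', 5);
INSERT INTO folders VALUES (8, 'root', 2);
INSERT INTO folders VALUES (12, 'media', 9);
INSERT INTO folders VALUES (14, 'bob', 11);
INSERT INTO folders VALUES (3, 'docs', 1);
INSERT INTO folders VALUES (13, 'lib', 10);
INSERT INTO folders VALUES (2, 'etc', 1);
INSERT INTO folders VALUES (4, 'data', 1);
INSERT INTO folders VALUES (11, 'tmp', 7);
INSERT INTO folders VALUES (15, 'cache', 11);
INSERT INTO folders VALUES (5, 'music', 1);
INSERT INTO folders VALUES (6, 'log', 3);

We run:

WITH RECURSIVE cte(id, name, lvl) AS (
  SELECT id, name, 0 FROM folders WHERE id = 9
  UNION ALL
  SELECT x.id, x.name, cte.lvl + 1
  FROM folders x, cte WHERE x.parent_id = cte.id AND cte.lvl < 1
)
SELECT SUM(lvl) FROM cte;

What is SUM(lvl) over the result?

2

Base: id=9 (backup) at lvl 0.
Iteration 1: rows with parent_id in {9} -> bin (id 10, lvl 1), media (id 12, lvl 1).
Iteration 2: lvl < 1 fails for all current rows; recursion stops.
SUM(lvl) = 0 + 1 + 1 = 2.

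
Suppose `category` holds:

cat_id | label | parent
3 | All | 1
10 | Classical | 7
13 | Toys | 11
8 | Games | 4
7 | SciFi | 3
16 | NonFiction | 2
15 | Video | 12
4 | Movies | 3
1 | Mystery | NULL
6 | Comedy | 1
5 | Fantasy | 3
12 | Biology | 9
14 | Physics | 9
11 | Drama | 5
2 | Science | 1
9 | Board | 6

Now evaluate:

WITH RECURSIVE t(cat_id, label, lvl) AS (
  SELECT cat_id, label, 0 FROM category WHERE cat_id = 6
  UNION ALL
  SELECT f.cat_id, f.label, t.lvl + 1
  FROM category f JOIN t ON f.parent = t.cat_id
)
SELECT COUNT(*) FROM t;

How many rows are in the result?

5

Base: cat_id=6 (Comedy) at lvl 0.
Iteration 1: rows with parent in {6} -> Board (id 9, lvl 1).
Iteration 2: rows with parent in {9} -> Biology (id 12, lvl 2), Physics (id 14, lvl 2).
Iteration 3: rows with parent in {12,14} -> Video (id 15, lvl 3).
Iteration 4: no rows with parent in {15}; recursion stops.
Total rows emitted: 5.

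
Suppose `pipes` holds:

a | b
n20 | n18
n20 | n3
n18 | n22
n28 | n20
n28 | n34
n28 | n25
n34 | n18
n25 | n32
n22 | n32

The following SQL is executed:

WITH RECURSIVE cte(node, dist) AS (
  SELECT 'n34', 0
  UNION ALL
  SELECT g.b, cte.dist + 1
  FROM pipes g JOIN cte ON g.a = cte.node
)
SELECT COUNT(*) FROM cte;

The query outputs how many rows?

4

Base: (n34, dist=0).
Iteration 1: edges from {n34} -> (n18, dist=1).
Iteration 2: edges from {n18} -> (n22, dist=2).
Iteration 3: edges from {n22} -> (n32, dist=3).
Iteration 4: no outgoing edges from {n32}; recursion stops.
Total rows emitted: 4.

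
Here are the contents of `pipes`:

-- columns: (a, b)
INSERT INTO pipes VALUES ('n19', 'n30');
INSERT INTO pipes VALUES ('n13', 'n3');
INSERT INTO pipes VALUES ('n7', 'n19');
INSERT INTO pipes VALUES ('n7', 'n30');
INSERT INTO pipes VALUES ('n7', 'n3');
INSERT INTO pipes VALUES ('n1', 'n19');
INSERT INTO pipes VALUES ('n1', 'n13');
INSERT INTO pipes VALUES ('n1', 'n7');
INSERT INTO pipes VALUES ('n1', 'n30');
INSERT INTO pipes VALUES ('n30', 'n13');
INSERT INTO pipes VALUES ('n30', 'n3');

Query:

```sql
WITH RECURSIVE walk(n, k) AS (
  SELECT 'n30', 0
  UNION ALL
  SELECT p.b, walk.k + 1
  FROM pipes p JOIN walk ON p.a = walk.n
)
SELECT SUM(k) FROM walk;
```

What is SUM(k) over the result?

4

Base: (n30, k=0).
Iteration 1: edges from {n30} -> (n13, k=1), (n3, k=1).
Iteration 2: edges from {n13,n3} -> (n3, k=2).
Iteration 3: no outgoing edges from {n3}; recursion stops.
SUM(k) = 0 + 1 + 1 + 2 = 4.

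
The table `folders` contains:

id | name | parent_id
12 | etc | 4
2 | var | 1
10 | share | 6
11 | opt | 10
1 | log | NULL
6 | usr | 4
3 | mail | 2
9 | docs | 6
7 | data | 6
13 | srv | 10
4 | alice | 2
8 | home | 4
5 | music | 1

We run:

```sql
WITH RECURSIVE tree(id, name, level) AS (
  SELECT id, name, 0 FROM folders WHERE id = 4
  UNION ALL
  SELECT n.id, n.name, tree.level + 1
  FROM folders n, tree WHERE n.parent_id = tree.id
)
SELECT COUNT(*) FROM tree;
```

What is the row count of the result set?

Base: id=4 (alice) at level 0.
Iteration 1: rows with parent_id in {4} -> usr (id 6, level 1), home (id 8, level 1), etc (id 12, level 1).
Iteration 2: rows with parent_id in {6,8,12} -> data (id 7, level 2), docs (id 9, level 2), share (id 10, level 2).
Iteration 3: rows with parent_id in {7,9,10} -> opt (id 11, level 3), srv (id 13, level 3).
Iteration 4: no rows with parent_id in {11,13}; recursion stops.
Total rows emitted: 9.

9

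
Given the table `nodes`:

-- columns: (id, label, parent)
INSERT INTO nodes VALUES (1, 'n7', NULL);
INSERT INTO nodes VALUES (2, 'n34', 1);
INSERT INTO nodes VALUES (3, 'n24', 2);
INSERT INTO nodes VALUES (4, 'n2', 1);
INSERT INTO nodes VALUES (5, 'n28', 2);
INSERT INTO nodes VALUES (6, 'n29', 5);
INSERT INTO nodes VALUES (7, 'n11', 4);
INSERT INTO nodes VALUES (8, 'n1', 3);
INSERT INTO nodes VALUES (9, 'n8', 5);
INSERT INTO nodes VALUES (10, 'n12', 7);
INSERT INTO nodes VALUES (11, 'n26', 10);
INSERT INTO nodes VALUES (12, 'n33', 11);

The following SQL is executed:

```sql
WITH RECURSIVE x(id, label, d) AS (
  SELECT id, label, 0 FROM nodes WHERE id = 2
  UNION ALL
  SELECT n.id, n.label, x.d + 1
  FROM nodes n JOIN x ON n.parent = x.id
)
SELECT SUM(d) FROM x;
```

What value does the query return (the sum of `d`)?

8

Base: id=2 (n34) at d 0.
Iteration 1: rows with parent in {2} -> n24 (id 3, d 1), n28 (id 5, d 1).
Iteration 2: rows with parent in {3,5} -> n29 (id 6, d 2), n1 (id 8, d 2), n8 (id 9, d 2).
Iteration 3: no rows with parent in {6,8,9}; recursion stops.
SUM(d) = 0 + 1 + 1 + 2 + 2 + 2 = 8.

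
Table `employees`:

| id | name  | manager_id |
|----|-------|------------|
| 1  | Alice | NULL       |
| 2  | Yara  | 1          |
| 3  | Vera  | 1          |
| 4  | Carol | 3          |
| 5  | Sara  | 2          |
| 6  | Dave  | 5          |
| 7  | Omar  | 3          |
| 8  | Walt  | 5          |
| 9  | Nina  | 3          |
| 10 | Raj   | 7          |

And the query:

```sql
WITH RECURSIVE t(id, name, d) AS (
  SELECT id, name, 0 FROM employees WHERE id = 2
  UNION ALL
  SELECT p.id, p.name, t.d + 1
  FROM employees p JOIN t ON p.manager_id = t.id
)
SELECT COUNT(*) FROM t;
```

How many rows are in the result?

Base: id=2 (Yara) at d 0.
Iteration 1: rows with manager_id in {2} -> Sara (id 5, d 1).
Iteration 2: rows with manager_id in {5} -> Dave (id 6, d 2), Walt (id 8, d 2).
Iteration 3: no rows with manager_id in {6,8}; recursion stops.
Total rows emitted: 4.

4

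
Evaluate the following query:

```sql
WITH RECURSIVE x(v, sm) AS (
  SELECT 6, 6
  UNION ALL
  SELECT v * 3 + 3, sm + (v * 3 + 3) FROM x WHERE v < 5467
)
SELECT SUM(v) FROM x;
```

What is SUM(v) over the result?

Base: v=6, sm=6.
Iteration 1: 6 < 5467 holds -> v = 6 * 3 + 3 = 21, sm = 6 + 21 = 27.
Iteration 2: 21 < 5467 holds -> v = 21 * 3 + 3 = 66, sm = 27 + 66 = 93.
Iteration 3: 66 < 5467 holds -> v = 66 * 3 + 3 = 201, sm = 93 + 201 = 294.
Iteration 4: 201 < 5467 holds -> v = 201 * 3 + 3 = 606, sm = 294 + 606 = 900.
Iteration 5: 606 < 5467 holds -> v = 606 * 3 + 3 = 1821, sm = 900 + 1821 = 2721.
Iteration 6: 1821 < 5467 holds -> v = 1821 * 3 + 3 = 5466, sm = 2721 + 5466 = 8187.
Iteration 7: 5466 < 5467 holds -> v = 5466 * 3 + 3 = 16401, sm = 8187 + 16401 = 24588.
Iteration 8: 16401 < 5467 fails; recursion stops.
SUM(v) = 6 + 21 + 66 + 201 + 606 + 1821 + 5466 + 16401 = 24588.

24588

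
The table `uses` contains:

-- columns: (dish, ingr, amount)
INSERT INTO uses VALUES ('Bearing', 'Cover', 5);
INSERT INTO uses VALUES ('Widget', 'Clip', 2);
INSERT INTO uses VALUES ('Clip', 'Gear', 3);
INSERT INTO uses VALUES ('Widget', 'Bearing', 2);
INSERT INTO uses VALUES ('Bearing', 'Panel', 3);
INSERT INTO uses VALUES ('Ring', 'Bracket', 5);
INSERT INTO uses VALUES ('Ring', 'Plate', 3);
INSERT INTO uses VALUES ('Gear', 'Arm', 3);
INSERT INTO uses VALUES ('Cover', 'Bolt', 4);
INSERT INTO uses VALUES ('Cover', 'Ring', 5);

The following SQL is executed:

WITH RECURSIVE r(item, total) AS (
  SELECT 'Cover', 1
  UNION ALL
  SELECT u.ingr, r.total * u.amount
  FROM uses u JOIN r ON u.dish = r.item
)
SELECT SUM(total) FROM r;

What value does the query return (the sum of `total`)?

Base: (Cover, total=1).
Iteration 1: components of {Cover} -> Bolt = 1*4 = 4, Ring = 1*5 = 5.
Iteration 2: components of {Bolt,Ring} -> Bracket = 5*5 = 25, Plate = 5*3 = 15.
Iteration 3: no further components; recursion stops.
SUM(total) = 1 + 5 + 4 + 15 + 25 = 50.

50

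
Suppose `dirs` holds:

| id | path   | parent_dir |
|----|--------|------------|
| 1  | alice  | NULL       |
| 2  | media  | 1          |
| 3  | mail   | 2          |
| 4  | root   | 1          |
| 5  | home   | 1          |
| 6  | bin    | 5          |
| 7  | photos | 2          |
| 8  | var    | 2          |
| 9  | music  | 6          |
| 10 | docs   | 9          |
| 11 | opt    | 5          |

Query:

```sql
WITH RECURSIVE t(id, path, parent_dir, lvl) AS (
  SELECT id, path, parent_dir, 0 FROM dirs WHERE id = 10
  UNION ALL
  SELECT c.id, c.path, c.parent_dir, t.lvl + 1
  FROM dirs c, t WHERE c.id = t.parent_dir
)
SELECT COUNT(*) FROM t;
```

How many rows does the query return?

5

Base: id=10 (docs), parent_dir=9, lvl 0.
Iteration 1: join on id=9 -> music (id 9, parent_dir=6, lvl 1).
Iteration 2: join on id=6 -> bin (id 6, parent_dir=5, lvl 2).
Iteration 3: join on id=5 -> home (id 5, parent_dir=1, lvl 3).
Iteration 4: join on id=1 -> alice (id 1, parent_dir=NULL, lvl 4).
Iteration 5: parent_dir is NULL; no match; recursion stops.
Total rows emitted: 5.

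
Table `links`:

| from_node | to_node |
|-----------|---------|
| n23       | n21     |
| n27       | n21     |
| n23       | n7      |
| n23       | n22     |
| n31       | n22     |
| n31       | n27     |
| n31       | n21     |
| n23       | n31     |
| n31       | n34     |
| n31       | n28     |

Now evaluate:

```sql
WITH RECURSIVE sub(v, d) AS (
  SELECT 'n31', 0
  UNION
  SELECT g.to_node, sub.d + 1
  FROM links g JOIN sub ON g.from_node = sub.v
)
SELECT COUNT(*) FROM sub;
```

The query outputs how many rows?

7

Base: (n31, d=0).
Iteration 1: edges from {n31} -> (n21, d=1), (n22, d=1), (n27, d=1), (n28, d=1), (n34, d=1).
Iteration 2: edges from {n21,n22,n27,n28,n34} -> (n21, d=2).
Iteration 3: no outgoing edges from {n21}; recursion stops.
Total rows emitted: 7.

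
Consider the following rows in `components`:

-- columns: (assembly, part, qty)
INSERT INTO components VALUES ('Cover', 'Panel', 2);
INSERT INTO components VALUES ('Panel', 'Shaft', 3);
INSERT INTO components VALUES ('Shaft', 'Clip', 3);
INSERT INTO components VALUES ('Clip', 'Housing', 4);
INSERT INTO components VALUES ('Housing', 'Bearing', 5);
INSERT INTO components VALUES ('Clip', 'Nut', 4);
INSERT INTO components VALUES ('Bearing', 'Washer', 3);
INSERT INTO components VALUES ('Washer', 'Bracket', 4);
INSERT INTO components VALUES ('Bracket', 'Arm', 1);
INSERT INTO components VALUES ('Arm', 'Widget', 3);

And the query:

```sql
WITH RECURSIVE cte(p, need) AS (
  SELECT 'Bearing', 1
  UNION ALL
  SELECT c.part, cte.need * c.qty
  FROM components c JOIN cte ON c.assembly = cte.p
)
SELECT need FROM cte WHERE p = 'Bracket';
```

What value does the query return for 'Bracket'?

Base: (Bearing, need=1).
Iteration 1: components of {Bearing} -> Washer = 1*3 = 3.
Iteration 2: components of {Washer} -> Bracket = 3*4 = 12.
Iteration 3: components of {Bracket} -> Arm = 12*1 = 12.
Iteration 4: components of {Arm} -> Widget = 12*3 = 36.
Iteration 5: no further components; recursion stops.

12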